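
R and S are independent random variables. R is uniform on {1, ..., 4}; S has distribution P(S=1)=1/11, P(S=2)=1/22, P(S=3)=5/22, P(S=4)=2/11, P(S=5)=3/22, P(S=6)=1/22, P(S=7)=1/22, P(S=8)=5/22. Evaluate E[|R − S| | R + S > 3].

229/83

P(R + S > 3) = 83/88.
Summing |R−S|·P(x,y) over outcomes with R + S > 3 gives 229/88.
E[|R − S| | R + S > 3] = (229/88) / (83/88) = 229/83.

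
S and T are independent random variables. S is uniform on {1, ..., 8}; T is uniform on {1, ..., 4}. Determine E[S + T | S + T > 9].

32/3

Outcomes with S + T > 9: (6,4), (7,3), (7,4), (8,2), (8,3), (8,4), each with probability 1/32.
E[S + T | S + T > 9] = (10 + 10 + 11 + 10 + 11 + 12) / 6 = 32/3.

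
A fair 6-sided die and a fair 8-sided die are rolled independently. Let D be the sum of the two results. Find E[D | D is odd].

8

P(D is odd) = 1/2.
Σ over the event: 3·1/24 + 5·1/12 + 7·1/8 + 9·1/8 + 11·1/12 + 13·1/24 = 4.
E[D | D is odd] = (4) / (1/2) = 8.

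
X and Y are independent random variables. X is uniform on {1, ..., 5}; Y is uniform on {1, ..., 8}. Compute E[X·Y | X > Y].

17/2

Outcomes with X > Y: (2,1), (3,1), (3,2), (4,1), (4,2), (4,3), (5,1), (5,2), (5,3), (5,4), each with probability 1/40.
E[X·Y | X > Y] = (2 + 3 + 6 + 4 + 8 + 12 + 5 + 10 + 15 + 20) / 10 = 17/2.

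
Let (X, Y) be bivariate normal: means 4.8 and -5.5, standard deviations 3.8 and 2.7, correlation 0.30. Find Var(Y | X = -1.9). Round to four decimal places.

6.6339

For a bivariate normal, Var(Y | X=x) = σ_Y²(1 − ρ²).
Var(Y | X=-1.9) = (2.7)²·(1 − (0.30)²) = 7.29·0.91 = 6.6339.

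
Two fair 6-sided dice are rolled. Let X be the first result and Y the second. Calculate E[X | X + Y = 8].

4

P(X + Y = 8) = 5/36.
Summing X·P(x,y) over outcomes with X + Y = 8 gives 5/9.
E[X | X + Y = 8] = (5/9) / (5/36) = 4.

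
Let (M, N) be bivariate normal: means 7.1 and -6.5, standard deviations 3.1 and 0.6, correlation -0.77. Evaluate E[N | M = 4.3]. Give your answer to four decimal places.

-6.0827

E[N | M=x] = μ_N + ρ(σ_N/σ_M)(x − μ_M) for jointly normal variables.
E[N | M=4.3] = -6.5 + (-0.77)·(0.6/3.1)·(4.3 − (7.1)) = -6.5 + (-0.14903)·(-2.8) = -6.0827.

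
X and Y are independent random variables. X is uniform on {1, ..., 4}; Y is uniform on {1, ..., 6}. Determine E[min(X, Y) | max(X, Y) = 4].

16/7

Outcomes with max(X, Y) = 4: (1,4), (2,4), (3,4), (4,1), (4,2), (4,3), (4,4), each with probability 1/24.
E[min(X, Y) | max(X, Y) = 4] = (1 + 2 + 3 + 1 + 2 + 3 + 4) / 7 = 16/7.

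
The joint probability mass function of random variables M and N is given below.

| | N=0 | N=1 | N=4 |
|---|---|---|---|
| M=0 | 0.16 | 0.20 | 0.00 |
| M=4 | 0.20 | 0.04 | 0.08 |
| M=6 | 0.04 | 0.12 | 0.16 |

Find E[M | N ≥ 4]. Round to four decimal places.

P(N ≥ 4) = 0.24.
Σ M·P over the event = 4·(0.08) + 6·(0.16) = 1.28.
E[M | N ≥ 4] = (1.28) / (0.24) = 5.3333.

5.3333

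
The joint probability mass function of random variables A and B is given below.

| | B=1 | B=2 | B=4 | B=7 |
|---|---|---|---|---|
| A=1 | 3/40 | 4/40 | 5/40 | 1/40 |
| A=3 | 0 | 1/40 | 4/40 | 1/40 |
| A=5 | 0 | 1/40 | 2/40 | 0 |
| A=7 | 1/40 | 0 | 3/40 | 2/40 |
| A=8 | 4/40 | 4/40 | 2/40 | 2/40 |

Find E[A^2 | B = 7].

P(B = 7) = 3/20.
Σ A^2·P over the event = 1·(1/40) + 9·(1/40) + 49·(2/40) + 64·(2/40) = 59/10.
E[A^2 | B = 7] = (59/10) / (3/20) = 118/3.

118/3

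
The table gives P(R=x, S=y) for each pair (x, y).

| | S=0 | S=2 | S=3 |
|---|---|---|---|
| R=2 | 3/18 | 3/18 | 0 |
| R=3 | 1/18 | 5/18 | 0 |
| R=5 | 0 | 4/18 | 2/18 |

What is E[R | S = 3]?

P(S = 3) = 1/9.
Σ R·P over the event = 5·(2/18) = 5/9.
E[R | S = 3] = (5/9) / (1/9) = 5.

5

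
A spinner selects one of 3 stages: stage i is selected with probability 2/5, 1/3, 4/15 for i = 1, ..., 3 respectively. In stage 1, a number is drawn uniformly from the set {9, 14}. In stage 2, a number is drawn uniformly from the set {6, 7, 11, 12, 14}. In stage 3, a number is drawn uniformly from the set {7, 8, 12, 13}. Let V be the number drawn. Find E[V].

53/5

E[V | stage 1] = (9+14)/2 = 23/2.
E[V | stage 2] = (6+7+11+12+14)/5 = 10.
E[V | stage 3] = (7+8+12+13)/4 = 10.
By the law of total expectation,
E[V] = (2/5)·(23/2) + (1/3)·(10) + (4/15)·(10) = 53/5.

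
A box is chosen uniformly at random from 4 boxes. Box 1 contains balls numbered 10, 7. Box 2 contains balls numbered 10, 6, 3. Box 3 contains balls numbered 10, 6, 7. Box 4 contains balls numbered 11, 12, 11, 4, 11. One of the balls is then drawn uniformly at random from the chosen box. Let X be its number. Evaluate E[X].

E[X | box 1] = (10+7)/2 = 17/2.
E[X | box 2] = (10+6+3)/3 = 19/3.
E[X | box 3] = (10+6+7)/3 = 23/3.
E[X | box 4] = (11+12+11+4+11)/5 = 49/5.
E[X] = (1/4)·(17/2) + (1/4)·(19/3) + (1/4)·(23/3) + (1/4)·(49/5) = 323/40.

323/40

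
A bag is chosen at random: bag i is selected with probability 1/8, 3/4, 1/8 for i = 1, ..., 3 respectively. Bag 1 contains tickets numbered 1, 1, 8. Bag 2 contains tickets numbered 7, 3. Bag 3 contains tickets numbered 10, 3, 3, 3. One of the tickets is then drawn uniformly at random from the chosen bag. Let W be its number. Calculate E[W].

E[W | bag 1] = (1+1+8)/3 = 10/3.
E[W | bag 2] = (7+3)/2 = 5.
E[W | bag 3] = (10+3+3+3)/4 = 19/4.
By the law of total expectation,
E[W] = (1/8)·(10/3) + (3/4)·(5) + (1/8)·(19/4) = 457/96.

457/96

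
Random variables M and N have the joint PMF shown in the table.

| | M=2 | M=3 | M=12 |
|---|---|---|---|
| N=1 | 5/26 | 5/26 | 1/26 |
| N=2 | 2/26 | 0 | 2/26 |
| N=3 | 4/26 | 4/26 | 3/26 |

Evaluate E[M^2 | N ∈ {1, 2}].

P(N ∈ {1, 2}) = 15/26.
Σ M^2·P over the event = 4·(5/26) + 4·(2/26) + 9·(5/26) + 144·(1/26) + 144·(2/26) = 505/26.
E[M^2 | N ∈ {1, 2}] = (505/26) / (15/26) = 101/3.

101/3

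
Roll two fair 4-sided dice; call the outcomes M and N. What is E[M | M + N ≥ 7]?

Outcomes with M + N ≥ 7: (3,4), (4,3), (4,4), each with probability 1/16.
E[M | M + N ≥ 7] = (3 + 4 + 4) / 3 = 11/3.

11/3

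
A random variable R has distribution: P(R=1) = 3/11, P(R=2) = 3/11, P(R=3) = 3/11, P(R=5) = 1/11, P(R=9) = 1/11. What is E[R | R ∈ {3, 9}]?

9/2

P(R ∈ {3, 9}) = 4/11.
Σ over the event: 3·3/11 + 9·1/11 = 18/11.
E[R | R ∈ {3, 9}] = (18/11) / (4/11) = 9/2.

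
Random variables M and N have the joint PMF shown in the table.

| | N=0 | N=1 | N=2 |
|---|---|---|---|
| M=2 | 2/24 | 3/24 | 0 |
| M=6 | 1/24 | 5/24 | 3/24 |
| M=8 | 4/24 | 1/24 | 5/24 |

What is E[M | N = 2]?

29/4

P(N = 2) = 1/3.
Σ M·P over the event = 6·(3/24) + 8·(5/24) = 29/12.
E[M | N = 2] = (29/12) / (1/3) = 29/4.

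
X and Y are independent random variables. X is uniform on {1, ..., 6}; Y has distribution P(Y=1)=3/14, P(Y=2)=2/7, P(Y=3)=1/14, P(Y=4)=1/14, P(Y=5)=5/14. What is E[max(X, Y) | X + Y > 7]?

P(X + Y > 7) = 29/84.
Summing max(X,Y)·P(x,y) over outcomes with X + Y > 7 gives 155/84.
E[max(X, Y) | X + Y > 7] = (155/84) / (29/84) = 155/29.

155/29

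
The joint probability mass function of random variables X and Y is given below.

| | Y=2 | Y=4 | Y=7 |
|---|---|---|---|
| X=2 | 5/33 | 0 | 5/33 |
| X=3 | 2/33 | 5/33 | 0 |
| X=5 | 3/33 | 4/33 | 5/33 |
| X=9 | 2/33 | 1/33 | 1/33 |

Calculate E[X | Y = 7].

4

P(Y = 7) = 1/3.
Summing X·P(X=x,Y=y) over the conditioning event gives 4/3.
E[X | Y = 7] = (4/3) / (1/3) = 4.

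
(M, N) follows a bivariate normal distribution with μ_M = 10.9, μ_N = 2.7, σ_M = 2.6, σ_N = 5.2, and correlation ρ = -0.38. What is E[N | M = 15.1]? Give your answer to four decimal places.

-0.4920

The regression of N on M has slope ρ·σ_N/σ_M and passes through (μ_M, μ_N).
E[N | M=15.1] = 2.7 + (-0.38)·(5.2/2.6)·(15.1 − (10.9)) = 2.7 + (-0.76)·(4.2) = -0.4920.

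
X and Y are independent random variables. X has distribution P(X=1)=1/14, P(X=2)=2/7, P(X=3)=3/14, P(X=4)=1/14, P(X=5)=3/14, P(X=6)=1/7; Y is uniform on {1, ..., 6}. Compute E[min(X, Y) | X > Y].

P(X > Y) = 5/12.
Summing min(X,Y)·P(x,y) over outcomes with X > Y gives 79/84.
E[min(X, Y) | X > Y] = (79/84) / (5/12) = 79/35.

79/35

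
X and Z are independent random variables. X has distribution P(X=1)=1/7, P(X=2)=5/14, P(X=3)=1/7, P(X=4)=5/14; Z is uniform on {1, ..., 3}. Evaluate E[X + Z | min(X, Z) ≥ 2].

11/2

P(min(X, Z) ≥ 2) = 4/7.
Summing (X+Z)·P(x,y) over outcomes with min(X, Z) ≥ 2 gives 22/7.
E[X + Z | min(X, Z) ≥ 2] = (22/7) / (4/7) = 11/2.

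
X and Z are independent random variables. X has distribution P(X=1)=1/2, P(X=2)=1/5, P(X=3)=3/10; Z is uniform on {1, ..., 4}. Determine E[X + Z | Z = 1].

14/5

P(Z = 1) = 1/4.
Summing (X+Z)·P(x,y) over outcomes with Z = 1 gives 7/10.
E[X + Z | Z = 1] = (7/10) / (1/4) = 14/5.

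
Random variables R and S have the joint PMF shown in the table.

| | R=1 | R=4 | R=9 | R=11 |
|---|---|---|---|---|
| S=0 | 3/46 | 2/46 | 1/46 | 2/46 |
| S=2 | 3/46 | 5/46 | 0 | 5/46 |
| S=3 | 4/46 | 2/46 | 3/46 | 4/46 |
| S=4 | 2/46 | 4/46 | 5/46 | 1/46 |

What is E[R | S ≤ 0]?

P(S ≤ 0) = 4/23.
Summing R·P(R=x,S=y) over the conditioning event gives 21/23.
E[R | S ≤ 0] = (21/23) / (4/23) = 21/4.

21/4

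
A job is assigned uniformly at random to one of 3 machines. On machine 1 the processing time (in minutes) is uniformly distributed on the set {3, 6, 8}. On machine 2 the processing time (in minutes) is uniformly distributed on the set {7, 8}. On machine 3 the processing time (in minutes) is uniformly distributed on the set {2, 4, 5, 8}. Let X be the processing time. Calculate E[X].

215/36

E[X | machine 1] = (3+6+8)/3 = 17/3.
E[X | machine 2] = (7+8)/2 = 15/2.
E[X | machine 3] = (2+4+5+8)/4 = 19/4.
E[X] = (1/3)·(17/3) + (1/3)·(15/2) + (1/3)·(19/4) = 215/36.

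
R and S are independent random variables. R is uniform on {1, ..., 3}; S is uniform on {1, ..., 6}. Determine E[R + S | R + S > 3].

91/15

P(R + S > 3) = 5/6.
Summing (R+S)·P(x,y) over outcomes with R + S > 3 gives 91/18.
E[R + S | R + S > 3] = (91/18) / (5/6) = 91/15.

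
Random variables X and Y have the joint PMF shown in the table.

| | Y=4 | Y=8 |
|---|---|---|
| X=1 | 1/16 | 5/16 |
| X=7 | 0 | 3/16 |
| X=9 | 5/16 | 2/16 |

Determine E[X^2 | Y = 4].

P(Y = 4) = 3/8.
Summing X^2·P(X=x,Y=y) over the conditioning event gives 203/8.
E[X^2 | Y = 4] = (203/8) / (3/8) = 203/3.

203/3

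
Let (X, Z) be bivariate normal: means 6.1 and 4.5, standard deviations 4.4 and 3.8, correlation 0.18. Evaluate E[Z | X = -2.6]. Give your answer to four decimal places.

The regression of Z on X has slope ρ·σ_Z/σ_X and passes through (μ_X, μ_Z).
E[Z | X=-2.6] = 4.5 + (0.18)·(3.8/4.4)·(-2.6 − (6.1)) = 4.5 + (0.155455)·(-8.7) = 3.1475.

3.1475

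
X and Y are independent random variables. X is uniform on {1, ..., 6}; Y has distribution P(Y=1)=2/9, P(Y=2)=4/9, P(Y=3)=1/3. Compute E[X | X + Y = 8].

39/7

P(X + Y = 8) = 7/54.
Summing X·P(x,y) over outcomes with X + Y = 8 gives 13/18.
E[X | X + Y = 8] = (13/18) / (7/54) = 39/7.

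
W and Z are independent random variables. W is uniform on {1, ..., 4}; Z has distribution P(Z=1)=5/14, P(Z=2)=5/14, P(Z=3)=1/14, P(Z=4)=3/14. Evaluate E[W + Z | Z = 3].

11/2

P(Z = 3) = 1/14.
Summing (W+Z)·P(x,y) over outcomes with Z = 3 gives 11/28.
E[W + Z | Z = 3] = (11/28) / (1/14) = 11/2.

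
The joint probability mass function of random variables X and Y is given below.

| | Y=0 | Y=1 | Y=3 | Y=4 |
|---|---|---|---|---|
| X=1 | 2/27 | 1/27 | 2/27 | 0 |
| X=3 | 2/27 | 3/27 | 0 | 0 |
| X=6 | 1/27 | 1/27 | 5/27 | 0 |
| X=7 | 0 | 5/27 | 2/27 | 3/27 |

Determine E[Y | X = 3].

3/5

P(X = 3) = 5/27.
Σ Y·P over the event = 0·(2/27) + 1·(3/27) = 1/9.
E[Y | X = 3] = (1/9) / (5/27) = 3/5.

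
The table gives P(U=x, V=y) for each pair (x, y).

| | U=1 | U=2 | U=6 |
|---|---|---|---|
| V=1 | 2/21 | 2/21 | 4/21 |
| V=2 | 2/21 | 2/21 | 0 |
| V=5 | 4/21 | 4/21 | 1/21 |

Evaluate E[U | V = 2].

3/2

P(V = 2) = 4/21.
Summing U·P(U=x,V=y) over the conditioning event gives 2/7.
E[U | V = 2] = (2/7) / (4/21) = 3/2.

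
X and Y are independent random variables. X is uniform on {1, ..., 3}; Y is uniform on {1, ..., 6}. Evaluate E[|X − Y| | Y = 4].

Outcomes with Y = 4: (1,4), (2,4), (3,4), each with probability 1/18.
E[|X − Y| | Y = 4] = (3 + 2 + 1) / 3 = 2.

2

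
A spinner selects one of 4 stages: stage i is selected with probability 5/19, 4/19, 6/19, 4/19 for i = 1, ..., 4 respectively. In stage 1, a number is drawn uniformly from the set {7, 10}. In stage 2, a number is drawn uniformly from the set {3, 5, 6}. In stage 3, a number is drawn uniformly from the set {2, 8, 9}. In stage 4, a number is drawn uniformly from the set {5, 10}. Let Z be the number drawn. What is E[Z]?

775/114

E[Z | stage 1] = (7+10)/2 = 17/2.
E[Z | stage 2] = (3+5+6)/3 = 14/3.
E[Z | stage 3] = (2+8+9)/3 = 19/3.
E[Z | stage 4] = (5+10)/2 = 15/2.
By the law of total expectation,
E[Z] = (5/19)·(17/2) + (4/19)·(14/3) + (6/19)·(19/3) + (4/19)·(15/2) = 775/114.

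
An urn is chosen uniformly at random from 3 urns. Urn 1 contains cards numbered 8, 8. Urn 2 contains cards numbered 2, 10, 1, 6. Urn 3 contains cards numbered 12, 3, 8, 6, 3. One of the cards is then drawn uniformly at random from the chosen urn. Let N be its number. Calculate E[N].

E[N | urn 1] = (8+8)/2 = 8.
E[N | urn 2] = (2+10+1+6)/4 = 19/4.
E[N | urn 3] = (12+3+8+6+3)/5 = 32/5.
E[N] = (1/3)·(8) + (1/3)·(19/4) + (1/3)·(32/5) = 383/60.

383/60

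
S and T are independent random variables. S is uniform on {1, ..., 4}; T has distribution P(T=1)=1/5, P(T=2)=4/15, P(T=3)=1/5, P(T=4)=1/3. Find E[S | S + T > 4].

P(S + T > 4) = 2/3.
Summing S·P(x,y) over outcomes with S + T > 4 gives 39/20.
E[S | S + T > 4] = (39/20) / (2/3) = 117/40.

117/40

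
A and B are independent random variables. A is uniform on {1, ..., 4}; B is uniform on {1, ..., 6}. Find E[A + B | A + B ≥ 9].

28/3

Outcomes with A + B ≥ 9: (3,6), (4,5), (4,6), each with probability 1/24.
E[A + B | A + B ≥ 9] = (9 + 9 + 10) / 3 = 28/3.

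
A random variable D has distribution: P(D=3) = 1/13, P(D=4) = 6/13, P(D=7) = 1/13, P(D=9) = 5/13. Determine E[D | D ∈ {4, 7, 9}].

P(D ∈ {4, 7, 9}) = 12/13.
Σ over the event: 4·6/13 + 7·1/13 + 9·5/13 = 76/13.
E[D | D ∈ {4, 7, 9}] = (76/13) / (12/13) = 19/3.

19/3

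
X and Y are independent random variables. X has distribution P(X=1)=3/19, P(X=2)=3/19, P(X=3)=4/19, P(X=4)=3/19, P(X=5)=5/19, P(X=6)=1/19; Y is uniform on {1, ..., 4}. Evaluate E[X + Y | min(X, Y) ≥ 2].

109/16

P(min(X, Y) ≥ 2) = 12/19.
Summing (X+Y)·P(x,y) over outcomes with min(X, Y) ≥ 2 gives 327/76.
E[X + Y | min(X, Y) ≥ 2] = (327/76) / (12/19) = 109/16.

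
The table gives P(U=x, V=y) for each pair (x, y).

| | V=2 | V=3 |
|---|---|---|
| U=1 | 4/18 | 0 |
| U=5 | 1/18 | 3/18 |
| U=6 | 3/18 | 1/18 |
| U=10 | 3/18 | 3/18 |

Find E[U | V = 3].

51/7

P(V = 3) = 7/18.
Σ U·P over the event = 5·(3/18) + 6·(1/18) + 10·(3/18) = 17/6.
E[U | V = 3] = (17/6) / (7/18) = 51/7.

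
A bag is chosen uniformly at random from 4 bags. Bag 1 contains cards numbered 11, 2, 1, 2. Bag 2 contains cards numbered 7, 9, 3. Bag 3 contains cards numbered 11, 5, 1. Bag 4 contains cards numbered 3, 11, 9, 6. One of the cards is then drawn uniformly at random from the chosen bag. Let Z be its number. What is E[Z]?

E[Z | bag 1] = (11+2+1+2)/4 = 4.
E[Z | bag 2] = (7+9+3)/3 = 19/3.
E[Z | bag 3] = (11+5+1)/3 = 17/3.
E[Z | bag 4] = (3+11+9+6)/4 = 29/4.
E[Z] = (1/4)·(4) + (1/4)·(19/3) + (1/4)·(17/3) + (1/4)·(29/4) = 93/16.

93/16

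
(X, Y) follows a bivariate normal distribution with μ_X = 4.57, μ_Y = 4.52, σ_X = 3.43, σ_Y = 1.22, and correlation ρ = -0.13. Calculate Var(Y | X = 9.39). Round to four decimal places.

1.4632

The conditional variance in a bivariate normal is σ_Y²(1 − ρ²), independent of x.
Var(Y | X=9.39) = (1.22)²·(1 − (-0.13)²) = 1.4884·0.9831 = 1.4632.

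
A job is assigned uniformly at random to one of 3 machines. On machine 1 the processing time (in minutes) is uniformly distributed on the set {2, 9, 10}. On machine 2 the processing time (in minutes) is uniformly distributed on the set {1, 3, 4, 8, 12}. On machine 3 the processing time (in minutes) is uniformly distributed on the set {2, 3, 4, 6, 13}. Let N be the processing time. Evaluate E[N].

E[N | machine 1] = (2+9+10)/3 = 7.
E[N | machine 2] = (1+3+4+8+12)/5 = 28/5.
E[N | machine 3] = (2+3+4+6+13)/5 = 28/5.
By the law of total expectation,
E[N] = (1/3)·(7) + (1/3)·(28/5) + (1/3)·(28/5) = 91/15.

91/15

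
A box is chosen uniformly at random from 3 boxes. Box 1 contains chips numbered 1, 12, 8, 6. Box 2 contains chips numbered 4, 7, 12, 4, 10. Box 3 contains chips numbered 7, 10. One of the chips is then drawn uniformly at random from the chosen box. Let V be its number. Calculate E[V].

E[V | box 1] = (1+12+8+6)/4 = 27/4.
E[V | box 2] = (4+7+12+4+10)/5 = 37/5.
E[V | box 3] = (7+10)/2 = 17/2.
E[V] = (1/3)·(27/4) + (1/3)·(37/5) + (1/3)·(17/2) = 151/20.

151/20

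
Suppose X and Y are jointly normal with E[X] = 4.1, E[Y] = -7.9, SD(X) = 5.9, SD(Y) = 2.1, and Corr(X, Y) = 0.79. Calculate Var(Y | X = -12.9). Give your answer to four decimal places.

Var(Y | X=x) = (1 − ρ²)·σ_Y².
Var(Y | X=-12.9) = (2.1)²·(1 − (0.79)²) = 4.41·0.3759 = 1.6577.

1.6577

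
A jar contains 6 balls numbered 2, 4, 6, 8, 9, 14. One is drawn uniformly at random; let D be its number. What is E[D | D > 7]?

31/3

P(D > 7) = 1/2.
Σ over the event: 8·1/6 + 9·1/6 + 14·1/6 = 31/6.
E[D | D > 7] = (31/6) / (1/2) = 31/3.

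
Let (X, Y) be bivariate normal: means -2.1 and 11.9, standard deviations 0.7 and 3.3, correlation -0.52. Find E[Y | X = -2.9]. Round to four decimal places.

For a bivariate normal, E[Y | X=x] = μ_Y + ρ·(σ_Y/σ_X)·(x − μ_X).
E[Y | X=-2.9] = 11.9 + (-0.52)·(3.3/0.7)·(-2.9 − (-2.1)) = 11.9 + (-2.4514)·(-0.8) = 13.8611.

13.8611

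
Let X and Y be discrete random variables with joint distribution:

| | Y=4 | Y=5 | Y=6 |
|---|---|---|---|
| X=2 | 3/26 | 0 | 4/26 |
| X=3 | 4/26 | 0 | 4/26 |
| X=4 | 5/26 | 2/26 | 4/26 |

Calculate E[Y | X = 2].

36/7

P(X = 2) = 7/26.
Σ Y·P over the event = 4·(3/26) + 6·(4/26) = 18/13.
E[Y | X = 2] = (18/13) / (7/26) = 36/7.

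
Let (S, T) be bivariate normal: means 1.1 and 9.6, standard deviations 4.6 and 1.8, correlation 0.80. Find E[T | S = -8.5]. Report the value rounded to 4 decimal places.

6.5948

E[T | S=x] = μ_T + ρ(σ_T/σ_S)(x − μ_S) for jointly normal variables.
E[T | S=-8.5] = 9.6 + (0.80)·(1.8/4.6)·(-8.5 − (1.1)) = 9.6 + (0.31304)·(-9.6) = 6.5948.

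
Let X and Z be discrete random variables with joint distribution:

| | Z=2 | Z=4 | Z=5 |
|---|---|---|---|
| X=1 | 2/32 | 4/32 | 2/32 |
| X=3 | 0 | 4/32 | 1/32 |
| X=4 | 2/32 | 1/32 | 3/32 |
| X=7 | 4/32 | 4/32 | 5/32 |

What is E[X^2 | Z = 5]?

304/11

P(Z = 5) = 11/32.
Summing X^2·P(X=x,Z=y) over the conditioning event gives 19/2.
E[X^2 | Z = 5] = (19/2) / (11/32) = 304/11.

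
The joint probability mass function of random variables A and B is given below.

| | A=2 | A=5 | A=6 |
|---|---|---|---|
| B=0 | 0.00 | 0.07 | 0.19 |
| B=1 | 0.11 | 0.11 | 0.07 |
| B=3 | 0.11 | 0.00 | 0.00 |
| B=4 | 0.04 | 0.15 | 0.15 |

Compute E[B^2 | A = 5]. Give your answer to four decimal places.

7.6061

P(A = 5) = 0.33.
Σ B^2·P over the event = 0·(0.07) + 1·(0.11) + 16·(0.15) = 2.51.
E[B^2 | A = 5] = (2.51) / (0.33) = 7.6061.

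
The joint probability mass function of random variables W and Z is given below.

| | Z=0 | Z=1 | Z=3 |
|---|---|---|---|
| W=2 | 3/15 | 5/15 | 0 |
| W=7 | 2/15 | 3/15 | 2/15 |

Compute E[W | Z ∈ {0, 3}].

34/7

P(Z ∈ {0, 3}) = 7/15.
Σ W·P over the event = 2·(3/15) + 7·(2/15) + 7·(2/15) = 34/15.
E[W | Z ∈ {0, 3}] = (34/15) / (7/15) = 34/7.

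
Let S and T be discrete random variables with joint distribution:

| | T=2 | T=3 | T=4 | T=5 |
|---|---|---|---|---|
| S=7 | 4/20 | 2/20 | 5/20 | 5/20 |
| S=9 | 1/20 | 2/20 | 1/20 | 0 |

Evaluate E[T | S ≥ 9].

3

P(S ≥ 9) = 1/5.
Σ T·P over the event = 2·(1/20) + 3·(2/20) + 4·(1/20) = 3/5.
E[T | S ≥ 9] = (3/5) / (1/5) = 3.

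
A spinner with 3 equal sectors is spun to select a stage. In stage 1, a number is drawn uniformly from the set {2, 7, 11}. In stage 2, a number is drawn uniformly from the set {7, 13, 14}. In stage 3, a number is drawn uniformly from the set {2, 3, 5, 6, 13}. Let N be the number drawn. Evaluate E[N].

E[N | stage 1] = (2+7+11)/3 = 20/3.
E[N | stage 2] = (7+13+14)/3 = 34/3.
E[N | stage 3] = (2+3+5+6+13)/5 = 29/5.
By the law of total expectation,
E[N] = (1/3)·(20/3) + (1/3)·(34/3) + (1/3)·(29/5) = 119/15.

119/15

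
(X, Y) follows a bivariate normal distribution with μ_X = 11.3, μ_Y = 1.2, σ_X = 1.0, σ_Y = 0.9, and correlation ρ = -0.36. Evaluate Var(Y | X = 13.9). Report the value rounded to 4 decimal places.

0.7050

Var(Y | X=x) = (1 − ρ²)·σ_Y².
Var(Y | X=13.9) = (0.9)²·(1 − (-0.36)²) = 0.81·0.8704 = 0.7050.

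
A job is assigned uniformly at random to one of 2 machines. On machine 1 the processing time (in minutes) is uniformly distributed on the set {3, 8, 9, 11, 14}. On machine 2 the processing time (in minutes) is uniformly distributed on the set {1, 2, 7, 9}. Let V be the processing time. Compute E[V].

E[V | machine 1] = (3+8+9+11+14)/5 = 9.
E[V | machine 2] = (1+2+7+9)/4 = 19/4.
E[V] = (1/2)·(9) + (1/2)·(19/4) = 55/8.

55/8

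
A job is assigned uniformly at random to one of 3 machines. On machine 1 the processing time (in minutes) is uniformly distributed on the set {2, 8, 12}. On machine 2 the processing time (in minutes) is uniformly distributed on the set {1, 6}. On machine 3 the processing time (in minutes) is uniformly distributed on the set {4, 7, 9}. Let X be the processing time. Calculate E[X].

35/6

E[X | machine 1] = (2+8+12)/3 = 22/3.
E[X | machine 2] = (1+6)/2 = 7/2.
E[X | machine 3] = (4+7+9)/3 = 20/3.
By the law of total expectation,
E[X] = (1/3)·(22/3) + (1/3)·(7/2) + (1/3)·(20/3) = 35/6.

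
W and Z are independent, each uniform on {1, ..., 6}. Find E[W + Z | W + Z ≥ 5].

116/15

P(W + Z ≥ 5) = 5/6.
Summing (W+Z)·P(x,y) over outcomes with W + Z ≥ 5 gives 58/9.
E[W + Z | W + Z ≥ 5] = (58/9) / (5/6) = 116/15.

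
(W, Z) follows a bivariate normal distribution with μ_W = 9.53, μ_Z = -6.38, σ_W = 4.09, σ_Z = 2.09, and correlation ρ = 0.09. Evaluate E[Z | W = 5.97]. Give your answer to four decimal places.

The regression of Z on W has slope ρ·σ_Z/σ_W and passes through (μ_W, μ_Z).
E[Z | W=5.97] = -6.38 + (0.09)·(2.09/4.09)·(5.97 − (9.53)) = -6.38 + (0.04599)·(-3.56) = -6.5437.

-6.5437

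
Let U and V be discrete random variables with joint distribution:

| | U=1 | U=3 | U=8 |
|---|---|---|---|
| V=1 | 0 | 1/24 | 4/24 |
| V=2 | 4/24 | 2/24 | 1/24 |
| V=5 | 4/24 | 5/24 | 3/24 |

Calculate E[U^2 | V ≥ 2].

P(V ≥ 2) = 19/24.
Summing U^2·P(U=x,V=y) over the conditioning event gives 109/8.
E[U^2 | V ≥ 2] = (109/8) / (19/24) = 327/19.

327/19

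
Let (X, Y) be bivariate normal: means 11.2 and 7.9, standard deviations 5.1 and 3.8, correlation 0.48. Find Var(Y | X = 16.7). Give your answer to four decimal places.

11.1130

Var(Y | X=x) = (1 − ρ²)·σ_Y².
Var(Y | X=16.7) = (3.8)²·(1 − (0.48)²) = 14.44·0.7696 = 11.1130.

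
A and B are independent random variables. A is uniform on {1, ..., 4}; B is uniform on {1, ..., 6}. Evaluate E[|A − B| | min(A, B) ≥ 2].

P(min(A, B) ≥ 2) = 5/8.
Summing |A−B|·P(x,y) over outcomes with min(A, B) ≥ 2 gives 23/24.
E[|A − B| | min(A, B) ≥ 2] = (23/24) / (5/8) = 23/15.

23/15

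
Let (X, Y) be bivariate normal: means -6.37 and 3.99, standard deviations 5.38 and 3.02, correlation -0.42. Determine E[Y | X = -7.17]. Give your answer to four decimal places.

4.1786

For a bivariate normal, E[Y | X=x] = μ_Y + ρ·(σ_Y/σ_X)·(x − μ_X).
E[Y | X=-7.17] = 3.99 + (-0.42)·(3.02/5.38)·(-7.17 − (-6.37)) = 3.99 + (-0.23576)·(-0.8) = 4.1786.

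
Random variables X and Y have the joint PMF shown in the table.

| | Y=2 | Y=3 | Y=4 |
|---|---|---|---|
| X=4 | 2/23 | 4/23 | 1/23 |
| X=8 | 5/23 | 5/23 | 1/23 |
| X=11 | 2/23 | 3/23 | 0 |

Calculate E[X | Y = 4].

6

P(Y = 4) = 2/23.
Σ X·P over the event = 4·(1/23) + 8·(1/23) = 12/23.
E[X | Y = 4] = (12/23) / (2/23) = 6.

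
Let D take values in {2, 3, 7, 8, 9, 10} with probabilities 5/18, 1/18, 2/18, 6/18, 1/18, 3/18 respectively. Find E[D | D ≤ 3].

P(D ≤ 3) = 1/3.
Σ over the event: 2·5/18 + 3·1/18 = 13/18.
E[D | D ≤ 3] = (13/18) / (1/3) = 13/6.

13/6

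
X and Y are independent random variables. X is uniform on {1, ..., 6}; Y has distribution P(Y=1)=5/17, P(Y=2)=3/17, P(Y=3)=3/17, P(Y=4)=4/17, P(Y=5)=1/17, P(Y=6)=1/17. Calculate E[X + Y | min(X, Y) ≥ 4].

19/2

P(min(X, Y) ≥ 4) = 3/17.
Summing (X+Y)·P(x,y) over outcomes with min(X, Y) ≥ 4 gives 57/34.
E[X + Y | min(X, Y) ≥ 4] = (57/34) / (3/17) = 19/2.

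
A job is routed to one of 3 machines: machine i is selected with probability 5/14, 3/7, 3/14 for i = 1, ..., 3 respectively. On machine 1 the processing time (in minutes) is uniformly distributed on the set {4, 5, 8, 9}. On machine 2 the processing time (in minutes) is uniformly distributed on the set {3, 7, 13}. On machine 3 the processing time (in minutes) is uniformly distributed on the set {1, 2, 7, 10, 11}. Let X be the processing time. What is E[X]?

971/140

E[X | machine 1] = (4+5+8+9)/4 = 13/2.
E[X | machine 2] = (3+7+13)/3 = 23/3.
E[X | machine 3] = (1+2+7+10+11)/5 = 31/5.
By the law of total expectation,
E[X] = (5/14)·(13/2) + (3/7)·(23/3) + (3/14)·(31/5) = 971/140.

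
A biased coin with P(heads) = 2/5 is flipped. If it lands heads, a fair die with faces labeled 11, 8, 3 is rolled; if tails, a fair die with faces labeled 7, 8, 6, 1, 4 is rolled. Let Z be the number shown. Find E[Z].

E[Z | heads] = (11+8+3)/3 = 22/3.
E[Z | tails] = (7+8+6+1+4)/5 = 26/5.
By the law of total expectation,
E[Z] = (2/5)·(22/3) + (3/5)·(26/5) = 454/75.

454/75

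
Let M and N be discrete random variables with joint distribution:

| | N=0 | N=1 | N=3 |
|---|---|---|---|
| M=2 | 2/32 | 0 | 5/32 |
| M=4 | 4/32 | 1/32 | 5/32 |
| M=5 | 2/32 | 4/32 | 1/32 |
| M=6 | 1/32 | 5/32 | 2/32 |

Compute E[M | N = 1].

27/5

P(N = 1) = 5/16.
Σ M·P over the event = 4·(1/32) + 5·(4/32) + 6·(5/32) = 27/16.
E[M | N = 1] = (27/16) / (5/16) = 27/5.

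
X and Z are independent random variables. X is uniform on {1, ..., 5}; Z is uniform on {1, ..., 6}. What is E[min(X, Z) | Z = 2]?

9/5

Outcomes with Z = 2: (1,2), (2,2), (3,2), (4,2), (5,2), each with probability 1/30.
E[min(X, Z) | Z = 2] = (1 + 2 + 2 + 2 + 2) / 5 = 9/5.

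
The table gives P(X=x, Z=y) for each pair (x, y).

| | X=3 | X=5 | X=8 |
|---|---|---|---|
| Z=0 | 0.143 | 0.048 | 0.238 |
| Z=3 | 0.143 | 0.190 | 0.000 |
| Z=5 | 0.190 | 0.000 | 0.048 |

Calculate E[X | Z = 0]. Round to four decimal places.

5.9977

P(Z = 0) = 0.429.
Σ X·P over the event = 3·(0.143) + 5·(0.048) + 8·(0.238) = 2.573.
E[X | Z = 0] = (2.573) / (0.429) = 5.9977.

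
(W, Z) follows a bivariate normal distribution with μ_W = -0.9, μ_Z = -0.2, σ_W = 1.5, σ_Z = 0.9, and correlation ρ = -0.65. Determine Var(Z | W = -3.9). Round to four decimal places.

For a bivariate normal, Var(Z | W=x) = σ_Z²(1 − ρ²).
Var(Z | W=-3.9) = (0.9)²·(1 − (-0.65)²) = 0.81·0.5775 = 0.4678.

0.4678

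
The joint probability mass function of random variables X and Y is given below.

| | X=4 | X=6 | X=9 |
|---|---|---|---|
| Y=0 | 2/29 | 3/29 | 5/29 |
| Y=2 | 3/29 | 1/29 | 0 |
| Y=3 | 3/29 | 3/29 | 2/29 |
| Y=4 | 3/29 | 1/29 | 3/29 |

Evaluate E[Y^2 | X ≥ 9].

P(X ≥ 9) = 10/29.
Σ Y^2·P over the event = 0·(5/29) + 9·(2/29) + 16·(3/29) = 66/29.
E[Y^2 | X ≥ 9] = (66/29) / (10/29) = 33/5.

33/5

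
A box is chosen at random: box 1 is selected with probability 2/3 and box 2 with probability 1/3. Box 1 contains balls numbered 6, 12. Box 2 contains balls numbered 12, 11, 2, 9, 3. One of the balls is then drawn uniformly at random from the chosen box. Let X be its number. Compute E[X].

127/15

E[X | box 1] = (6+12)/2 = 9.
E[X | box 2] = (12+11+2+9+3)/5 = 37/5.
E[X] = (2/3)·(9) + (1/3)·(37/5) = 127/15.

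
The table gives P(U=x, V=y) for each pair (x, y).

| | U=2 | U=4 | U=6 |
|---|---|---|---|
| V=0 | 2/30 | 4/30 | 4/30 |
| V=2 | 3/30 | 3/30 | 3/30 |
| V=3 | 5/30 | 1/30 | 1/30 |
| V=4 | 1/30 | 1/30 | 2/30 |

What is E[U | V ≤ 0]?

P(V ≤ 0) = 1/3.
Σ U·P over the event = 2·(2/30) + 4·(4/30) + 6·(4/30) = 22/15.
E[U | V ≤ 0] = (22/15) / (1/3) = 22/5.

22/5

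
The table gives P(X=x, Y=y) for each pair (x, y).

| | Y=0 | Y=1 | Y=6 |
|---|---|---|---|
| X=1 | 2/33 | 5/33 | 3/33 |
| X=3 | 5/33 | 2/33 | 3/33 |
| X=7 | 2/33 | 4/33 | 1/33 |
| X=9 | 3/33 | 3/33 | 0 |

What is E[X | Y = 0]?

P(Y = 0) = 4/11.
Σ X·P over the event = 1·(2/33) + 3·(5/33) + 7·(2/33) + 9·(3/33) = 58/33.
E[X | Y = 0] = (58/33) / (4/11) = 29/6.

29/6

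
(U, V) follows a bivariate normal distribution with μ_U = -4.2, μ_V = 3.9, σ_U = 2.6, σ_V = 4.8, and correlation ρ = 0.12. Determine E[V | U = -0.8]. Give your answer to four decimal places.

4.6532

The regression of V on U has slope ρ·σ_V/σ_U and passes through (μ_U, μ_V).
E[V | U=-0.8] = 3.9 + (0.12)·(4.8/2.6)·(-0.8 − (-4.2)) = 3.9 + (0.22154)·(3.4) = 4.6532.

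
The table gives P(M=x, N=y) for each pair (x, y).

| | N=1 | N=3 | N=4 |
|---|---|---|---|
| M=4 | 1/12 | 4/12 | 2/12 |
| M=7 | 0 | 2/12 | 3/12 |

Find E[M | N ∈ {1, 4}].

11/2

P(N ∈ {1, 4}) = 1/2.
Σ M·P over the event = 4·(1/12) + 4·(2/12) + 7·(3/12) = 11/4.
E[M | N ∈ {1, 4}] = (11/4) / (1/2) = 11/2.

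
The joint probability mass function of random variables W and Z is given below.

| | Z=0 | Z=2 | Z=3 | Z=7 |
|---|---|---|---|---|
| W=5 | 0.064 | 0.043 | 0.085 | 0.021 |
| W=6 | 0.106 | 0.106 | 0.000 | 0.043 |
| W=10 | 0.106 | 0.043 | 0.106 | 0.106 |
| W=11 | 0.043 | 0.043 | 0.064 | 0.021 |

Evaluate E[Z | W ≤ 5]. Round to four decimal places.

P(W ≤ 5) = 0.213.
Summing Z·P(W=x,Z=y) over the conditioning event gives 0.488.
E[Z | W ≤ 5] = (0.488) / (0.213) = 2.2911.

2.2911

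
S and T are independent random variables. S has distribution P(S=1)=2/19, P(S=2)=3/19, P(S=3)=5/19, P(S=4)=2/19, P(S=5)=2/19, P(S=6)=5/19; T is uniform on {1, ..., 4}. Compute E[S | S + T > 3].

274/69

P(S + T > 3) = 69/76.
Summing S·P(x,y) over outcomes with S + T > 3 gives 137/38.
E[S | S + T > 3] = (137/38) / (69/76) = 274/69.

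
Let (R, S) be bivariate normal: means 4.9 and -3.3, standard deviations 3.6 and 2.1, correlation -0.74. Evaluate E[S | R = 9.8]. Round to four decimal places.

-5.4152

For a bivariate normal, E[S | R=x] = μ_S + ρ·(σ_S/σ_R)·(x − μ_R).
E[S | R=9.8] = -3.3 + (-0.74)·(2.1/3.6)·(9.8 − (4.9)) = -3.3 + (-0.43167)·(4.9) = -5.4152.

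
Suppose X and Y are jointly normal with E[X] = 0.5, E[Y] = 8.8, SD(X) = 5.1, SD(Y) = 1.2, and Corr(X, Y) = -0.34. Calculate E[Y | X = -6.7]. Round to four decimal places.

The regression of Y on X has slope ρ·σ_Y/σ_X and passes through (μ_X, μ_Y).
E[Y | X=-6.7] = 8.8 + (-0.34)·(1.2/5.1)·(-6.7 − (0.5)) = 8.8 + (-0.08)·(-7.2) = 9.3760.

9.3760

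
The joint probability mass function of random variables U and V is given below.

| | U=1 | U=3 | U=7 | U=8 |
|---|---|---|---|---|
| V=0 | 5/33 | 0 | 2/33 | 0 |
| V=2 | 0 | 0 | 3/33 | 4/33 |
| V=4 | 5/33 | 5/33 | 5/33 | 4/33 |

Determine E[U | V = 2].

P(V = 2) = 7/33.
Σ U·P over the event = 7·(3/33) + 8·(4/33) = 53/33.
E[U | V = 2] = (53/33) / (7/33) = 53/7.

53/7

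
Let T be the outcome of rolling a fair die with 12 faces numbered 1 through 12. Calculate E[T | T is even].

7

Given T is even, T is equally likely to be any of {2, 4, 6, 8, 10, 12}.
E[T | T is even] = (2 + 4 + 6 + 8 + 10 + 12) / 6 = 7.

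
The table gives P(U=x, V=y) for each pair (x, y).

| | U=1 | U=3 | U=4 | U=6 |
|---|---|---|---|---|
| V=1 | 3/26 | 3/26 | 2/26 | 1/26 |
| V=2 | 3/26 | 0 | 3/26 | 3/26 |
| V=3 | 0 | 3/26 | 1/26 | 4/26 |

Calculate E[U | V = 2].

P(V = 2) = 9/26.
Σ U·P over the event = 1·(3/26) + 4·(3/26) + 6·(3/26) = 33/26.
E[U | V = 2] = (33/26) / (9/26) = 11/3.

11/3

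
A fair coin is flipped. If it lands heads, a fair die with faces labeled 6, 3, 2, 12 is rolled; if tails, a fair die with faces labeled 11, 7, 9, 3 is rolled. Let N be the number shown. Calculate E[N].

53/8

E[N | heads] = (6+3+2+12)/4 = 23/4.
E[N | tails] = (11+7+9+3)/4 = 15/2.
By the law of total expectation,
E[N] = (1/2)·(23/4) + (1/2)·(15/2) = 53/8.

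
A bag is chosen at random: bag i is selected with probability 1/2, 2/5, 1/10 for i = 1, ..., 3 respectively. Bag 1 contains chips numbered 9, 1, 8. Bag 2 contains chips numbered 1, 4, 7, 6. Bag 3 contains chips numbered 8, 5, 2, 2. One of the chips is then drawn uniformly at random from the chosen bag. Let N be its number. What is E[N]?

209/40

E[N | bag 1] = (9+1+8)/3 = 6.
E[N | bag 2] = (1+4+7+6)/4 = 9/2.
E[N | bag 3] = (8+5+2+2)/4 = 17/4.
E[N] = (1/2)·(6) + (2/5)·(9/2) + (1/10)·(17/4) = 209/40.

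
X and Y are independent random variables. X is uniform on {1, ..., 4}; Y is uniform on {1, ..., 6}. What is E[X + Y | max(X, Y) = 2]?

Outcomes with max(X, Y) = 2: (1,2), (2,1), (2,2), each with probability 1/24.
E[X + Y | max(X, Y) = 2] = (3 + 3 + 4) / 3 = 10/3.

10/3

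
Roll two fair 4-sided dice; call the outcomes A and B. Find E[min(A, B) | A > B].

Outcomes with A > B: (2,1), (3,1), (3,2), (4,1), (4,2), (4,3), each with probability 1/16.
E[min(A, B) | A > B] = (1 + 1 + 2 + 1 + 2 + 3) / 6 = 5/3.

5/3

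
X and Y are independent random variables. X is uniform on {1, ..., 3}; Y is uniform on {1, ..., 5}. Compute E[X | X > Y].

Outcomes with X > Y: (2,1), (3,1), (3,2), each with probability 1/15.
E[X | X > Y] = (2 + 3 + 3) / 3 = 8/3.

8/3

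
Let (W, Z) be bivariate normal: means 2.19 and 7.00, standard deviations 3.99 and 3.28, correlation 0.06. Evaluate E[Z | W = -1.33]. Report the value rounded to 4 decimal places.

6.8264

E[Z | W=x] = μ_Z + ρ(σ_Z/σ_W)(x − μ_W) for jointly normal variables.
E[Z | W=-1.33] = 7.00 + (0.06)·(3.28/3.99)·(-1.33 − (2.19)) = 7.00 + (0.049323)·(-3.52) = 6.8264.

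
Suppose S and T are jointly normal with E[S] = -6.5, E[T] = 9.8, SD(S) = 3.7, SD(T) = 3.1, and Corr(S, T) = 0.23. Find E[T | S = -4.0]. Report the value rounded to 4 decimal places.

10.2818

The regression of T on S has slope ρ·σ_T/σ_S and passes through (μ_S, μ_T).
E[T | S=-4.0] = 9.8 + (0.23)·(3.1/3.7)·(-4.0 − (-6.5)) = 9.8 + (0.1927)·(2.5) = 10.2818.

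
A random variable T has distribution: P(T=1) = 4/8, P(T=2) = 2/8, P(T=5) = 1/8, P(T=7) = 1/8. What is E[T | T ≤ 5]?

P(T ≤ 5) = 7/8.
Σ over the event: 1·1/2 + 2·1/4 + 5·1/8 = 13/8.
E[T | T ≤ 5] = (13/8) / (7/8) = 13/7.

13/7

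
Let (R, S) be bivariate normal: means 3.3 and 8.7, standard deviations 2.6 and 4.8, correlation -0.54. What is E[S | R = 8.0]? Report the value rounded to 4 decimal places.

4.0145

E[S | R=x] = μ_S + ρ(σ_S/σ_R)(x − μ_R) for jointly normal variables.
E[S | R=8.0] = 8.7 + (-0.54)·(4.8/2.6)·(8.0 − (3.3)) = 8.7 + (-0.99692)·(4.7) = 4.0145.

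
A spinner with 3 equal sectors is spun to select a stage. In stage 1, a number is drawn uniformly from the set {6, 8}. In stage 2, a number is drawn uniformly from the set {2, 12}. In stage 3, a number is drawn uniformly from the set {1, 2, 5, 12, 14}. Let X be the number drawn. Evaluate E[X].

104/15

E[X | stage 1] = (6+8)/2 = 7.
E[X | stage 2] = (2+12)/2 = 7.
E[X | stage 3] = (1+2+5+12+14)/5 = 34/5.
E[X] = (1/3)·(7) + (1/3)·(7) + (1/3)·(34/5) = 104/15.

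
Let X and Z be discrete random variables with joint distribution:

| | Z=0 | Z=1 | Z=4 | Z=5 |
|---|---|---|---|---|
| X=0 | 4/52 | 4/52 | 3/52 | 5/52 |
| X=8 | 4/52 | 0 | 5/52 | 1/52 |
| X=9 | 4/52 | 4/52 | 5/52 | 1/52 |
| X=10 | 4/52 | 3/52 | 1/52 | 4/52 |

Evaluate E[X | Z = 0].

P(Z = 0) = 4/13.
Σ X·P over the event = 0·(4/52) + 8·(4/52) + 9·(4/52) + 10·(4/52) = 27/13.
E[X | Z = 0] = (27/13) / (4/13) = 27/4.

27/4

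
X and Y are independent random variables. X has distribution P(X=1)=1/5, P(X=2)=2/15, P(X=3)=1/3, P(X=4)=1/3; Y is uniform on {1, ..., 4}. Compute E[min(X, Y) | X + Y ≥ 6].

79/27

P(X + Y ≥ 6) = 9/20.
Summing min(X,Y)·P(x,y) over outcomes with X + Y ≥ 6 gives 79/60.
E[min(X, Y) | X + Y ≥ 6] = (79/60) / (9/20) = 79/27.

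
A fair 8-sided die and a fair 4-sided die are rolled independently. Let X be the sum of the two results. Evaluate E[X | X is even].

P(X is even) = 1/2.
Σ over the event: 2·1/32 + 4·3/32 + 6·1/8 + 8·1/8 + 10·3/32 + 12·1/32 = 7/2.
E[X | X is even] = (7/2) / (1/2) = 7.

7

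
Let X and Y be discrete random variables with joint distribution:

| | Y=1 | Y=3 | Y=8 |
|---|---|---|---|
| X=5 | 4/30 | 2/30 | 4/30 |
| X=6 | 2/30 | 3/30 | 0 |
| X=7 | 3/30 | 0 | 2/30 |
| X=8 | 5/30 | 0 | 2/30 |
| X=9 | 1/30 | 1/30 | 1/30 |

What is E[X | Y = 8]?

P(Y = 8) = 3/10.
Σ X·P over the event = 5·(4/30) + 7·(2/30) + 8·(2/30) + 9·(1/30) = 59/30.
E[X | Y = 8] = (59/30) / (3/10) = 59/9.

59/9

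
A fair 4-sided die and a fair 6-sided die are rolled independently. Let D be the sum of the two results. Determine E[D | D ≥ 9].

P(D ≥ 9) = 1/8.
Σ over the event: 9·1/12 + 10·1/24 = 7/6.
E[D | D ≥ 9] = (7/6) / (1/8) = 28/3.

28/3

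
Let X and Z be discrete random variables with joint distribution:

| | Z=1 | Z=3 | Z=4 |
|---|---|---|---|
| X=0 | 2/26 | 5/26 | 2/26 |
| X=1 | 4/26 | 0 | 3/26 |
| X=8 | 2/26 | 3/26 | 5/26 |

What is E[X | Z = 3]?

3

P(Z = 3) = 4/13.
Σ X·P over the event = 0·(5/26) + 8·(3/26) = 12/13.
E[X | Z = 3] = (12/13) / (4/13) = 3.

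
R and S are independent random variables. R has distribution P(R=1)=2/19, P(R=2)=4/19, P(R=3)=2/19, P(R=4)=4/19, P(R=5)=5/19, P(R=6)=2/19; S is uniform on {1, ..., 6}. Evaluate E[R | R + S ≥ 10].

51/10

P(R + S ≥ 10) = 10/57.
Summing R·P(x,y) over outcomes with R + S ≥ 10 gives 17/19.
E[R | R + S ≥ 10] = (17/19) / (10/57) = 51/10.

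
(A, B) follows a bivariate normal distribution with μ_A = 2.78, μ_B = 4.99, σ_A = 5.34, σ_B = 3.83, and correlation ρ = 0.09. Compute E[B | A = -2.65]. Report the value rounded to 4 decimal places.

4.6395

The regression of B on A has slope ρ·σ_B/σ_A and passes through (μ_A, μ_B).
E[B | A=-2.65] = 4.99 + (0.09)·(3.83/5.34)·(-2.65 − (2.78)) = 4.99 + (0.064551)·(-5.43) = 4.6395.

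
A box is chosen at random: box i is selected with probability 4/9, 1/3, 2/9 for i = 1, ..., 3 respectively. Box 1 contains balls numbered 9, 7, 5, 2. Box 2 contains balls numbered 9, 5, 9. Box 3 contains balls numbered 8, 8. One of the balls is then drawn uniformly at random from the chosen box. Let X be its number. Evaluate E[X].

62/9

E[X | box 1] = (9+7+5+2)/4 = 23/4.
E[X | box 2] = (9+5+9)/3 = 23/3.
E[X | box 3] = (8+8)/2 = 8.
E[X] = (4/9)·(23/4) + (1/3)·(23/3) + (2/9)·(8) = 62/9.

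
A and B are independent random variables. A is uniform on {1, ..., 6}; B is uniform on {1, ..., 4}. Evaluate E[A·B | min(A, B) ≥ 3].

63/4

P(min(A, B) ≥ 3) = 1/3.
Summing AB·P(x,y) over outcomes with min(A, B) ≥ 3 gives 21/4.
E[A·B | min(A, B) ≥ 3] = (21/4) / (1/3) = 63/4.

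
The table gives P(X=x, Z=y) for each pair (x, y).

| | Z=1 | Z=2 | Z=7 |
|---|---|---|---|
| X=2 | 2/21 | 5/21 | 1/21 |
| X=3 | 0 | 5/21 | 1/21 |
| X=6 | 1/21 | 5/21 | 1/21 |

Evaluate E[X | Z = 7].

11/3

P(Z = 7) = 1/7.
Σ X·P over the event = 2·(1/21) + 3·(1/21) + 6·(1/21) = 11/21.
E[X | Z = 7] = (11/21) / (1/7) = 11/3.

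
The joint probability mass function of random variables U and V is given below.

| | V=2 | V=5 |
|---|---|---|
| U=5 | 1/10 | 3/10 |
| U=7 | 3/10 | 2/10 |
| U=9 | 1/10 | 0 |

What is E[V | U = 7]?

P(U = 7) = 1/2.
Σ V·P over the event = 2·(3/10) + 5·(2/10) = 8/5.
E[V | U = 7] = (8/5) / (1/2) = 16/5.

16/5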